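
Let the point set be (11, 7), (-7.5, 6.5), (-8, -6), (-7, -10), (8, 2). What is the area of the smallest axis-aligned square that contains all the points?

361

The bounding box has width 19 and height 17.
An axis-aligned square enclosing the set must have side ≥ max(width, height).
So the minimum side is max(19, 17) = 19.
Area = 19² = 361.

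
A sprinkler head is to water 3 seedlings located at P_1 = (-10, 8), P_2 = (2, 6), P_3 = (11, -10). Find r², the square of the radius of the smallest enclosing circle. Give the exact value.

191.25

Side lengths²: P_1P_2² = 148, P_1P_3² = 765, P_2P_3² = 337.
Since P_1P_3² = 765 ≥ 337 + 148 = 485, the angle opposite P_1P_3 is not acute, so the smallest enclosing circle has P_1P_3 as diameter.
Centre = midpoint of P_1P_3 = (0.5, -1), r² = 765/4 = 191.25.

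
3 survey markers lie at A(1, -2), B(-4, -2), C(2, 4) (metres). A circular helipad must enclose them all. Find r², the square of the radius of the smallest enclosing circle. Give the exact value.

Side lengths²: AB² = 25, AC² = 37, BC² = 72.
Since BC² = 72 ≥ 37 + 25 = 62, the angle opposite BC is not acute, so the smallest enclosing circle has BC as diameter.
Centre = midpoint of BC = (-1, 1), r² = 72/4 = 18.

18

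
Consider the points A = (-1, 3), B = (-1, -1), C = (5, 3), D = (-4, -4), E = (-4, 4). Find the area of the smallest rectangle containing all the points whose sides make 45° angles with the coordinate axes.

80

In coordinates u = x + y, v = x − y the rectangle is axis-aligned; the map (x,y)→(u,v) scales areas by 2.
u-values: 2, -2, 8, -8, 0; range = 8 − (-8) = 16.
v-values: -4, 0, 2, 0, -8; range = 2 − (-8) = 10.
Area = (16 × 10) / 2 = 80.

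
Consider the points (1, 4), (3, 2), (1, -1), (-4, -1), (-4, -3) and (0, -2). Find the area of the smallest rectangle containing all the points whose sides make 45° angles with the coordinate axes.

In coordinates u = x + y, v = x − y the rectangle is axis-aligned; the map (x,y)→(u,v) scales areas by 2.
u-values: 5, 5, 0, -5, -7, -2; range = 5 − (-7) = 12.
v-values: -3, 1, 2, -3, -1, 2; range = 2 − (-3) = 5.
Area = (12 × 5) / 2 = 30.

30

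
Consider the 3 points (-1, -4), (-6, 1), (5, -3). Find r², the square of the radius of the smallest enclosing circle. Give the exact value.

34.25

Call the three points A, B, C in the order given.
Side lengths²: AB² = 50, AC² = 37, BC² = 137.
Since BC² = 137 ≥ 50 + 37 = 87, the angle opposite BC is not acute, so the smallest enclosing circle has BC as diameter.
Centre = midpoint of BC = (-0.5, -1), r² = 137/4 = 34.25.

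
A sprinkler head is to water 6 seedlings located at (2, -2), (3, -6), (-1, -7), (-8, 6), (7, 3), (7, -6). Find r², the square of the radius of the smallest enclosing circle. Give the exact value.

92.25

By Welzl's lemma the MEC is supported by two points (diametrically opposite) or three points (on a circumcircle).
The farthest pair is (-8, 6)–(7, -6) with squared distance 369. The circle on this segment as diameter has centre (-0.5, 0) and r² = 369/4 = 92.25.
Check (2, -2): distance² to centre = 10.25 ≤ 92.25, so it lies inside.
All remaining points lie in this disk, and no smaller disk contains both endpoints, so this is the minimum enclosing circle.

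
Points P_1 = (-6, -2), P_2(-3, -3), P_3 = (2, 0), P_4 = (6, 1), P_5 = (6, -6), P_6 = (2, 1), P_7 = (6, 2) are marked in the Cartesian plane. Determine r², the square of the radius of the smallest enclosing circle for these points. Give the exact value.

400/9

The minimum enclosing circle is determined by three boundary points: P_1, P_5, P_7.
Their circumcentre is (2/3, -2) with r² = 400/9.
The farthest remaining point P_4 is at distance² 337/9 ≤ 400/9.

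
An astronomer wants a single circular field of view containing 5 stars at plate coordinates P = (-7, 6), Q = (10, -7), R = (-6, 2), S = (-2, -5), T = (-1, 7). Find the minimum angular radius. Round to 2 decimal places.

10.70

The minimum enclosing circle of a finite set is fixed by two of the points (as a diameter) or three (as a circumcircle).
The farthest pair is P–Q with squared distance 458. The circle on this segment as diameter has centre (1.5, -0.5) and r² = 458/4 = 114.5.
Check R: distance² to centre = 62.5 ≤ 114.5, so it lies inside.
All remaining points lie in this disk, and no smaller disk contains both endpoints, so this is the minimum enclosing circle.
r = √(114.5) ≈ 10.70.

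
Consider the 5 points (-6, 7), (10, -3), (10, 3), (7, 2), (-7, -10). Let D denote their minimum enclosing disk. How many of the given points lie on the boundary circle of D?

3

The minimum enclosing circle of a finite set is fixed by two of the points (as a diameter) or three (as a circumcircle).
The minimum enclosing circle is determined by three boundary points: (-6, 7), (10, 3), (-7, -10).
Their circumcentre is (19/69, -131/69) with r² = 564485/4761.
The farthest remaining point (10, -3) is at distance² 456017/4761 ≤ 564485/4761.
The points at distance exactly r from the centre are (-6, 7), (10, 3), (-7, -10) — 3 points.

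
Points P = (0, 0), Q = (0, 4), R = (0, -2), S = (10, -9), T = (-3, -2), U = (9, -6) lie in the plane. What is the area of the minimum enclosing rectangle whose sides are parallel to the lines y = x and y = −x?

103.5

In coordinates u = x + y, v = x − y the rectangle is axis-aligned; the map (x,y)→(u,v) scales areas by 2.
u-values: 0, 4, -2, 1, -5, 3; range = 4 − (-5) = 9.
v-values: 0, -4, 2, 19, -1, 15; range = 19 − (-4) = 23.
Area = (9 × 23) / 2 = 103.5.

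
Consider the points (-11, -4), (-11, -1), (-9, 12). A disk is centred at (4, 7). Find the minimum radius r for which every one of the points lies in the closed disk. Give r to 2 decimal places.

18.60

The required radius is the distance from (4, 7) to the farthest point.
Squared distances: 346, 289, 194.
Maximum is 346, attained at (-11, -4).
r = √346 ≈ 18.60.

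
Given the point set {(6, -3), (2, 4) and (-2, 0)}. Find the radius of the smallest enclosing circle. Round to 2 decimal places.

4.43

Call the three points A, B, C in the order given.
Side lengths²: AB² = 65, AC² = 73, BC² = 32.
Since AC² = 73 < 65 + 32 = 97, the triangle is acute, so the smallest enclosing circle is the circumcircle.
Circumcentre = (53/22, -9/22), r² = 4745/242.
r = √(4745/242) ≈ 4.43.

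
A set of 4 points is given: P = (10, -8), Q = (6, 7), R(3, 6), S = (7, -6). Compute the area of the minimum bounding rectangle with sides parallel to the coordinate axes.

x ranges over [3, 10], width 7.
y ranges over [-8, 7], height 15.
Area = 7 × 15 = 105.

105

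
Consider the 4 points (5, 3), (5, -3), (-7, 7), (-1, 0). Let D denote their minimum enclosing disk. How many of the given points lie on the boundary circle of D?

The farthest pair is (5, -3)–(-7, 7) with squared distance 244. The circle on this segment as diameter has centre (-1, 2) and r² = 244/4 = 61.
Check (5, 3): distance² to centre = 37 ≤ 61, so it lies inside.
All remaining points lie in this disk, and no smaller disk contains both endpoints, so this is the minimum enclosing circle.
The points at distance exactly r from the centre are (5, -3), (-7, 7) — 2 points.

2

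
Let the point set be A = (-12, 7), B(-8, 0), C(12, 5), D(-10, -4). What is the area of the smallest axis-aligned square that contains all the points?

576

The bounding box has width 24 and height 11.
An axis-aligned square enclosing the set must have side ≥ max(width, height).
So the minimum side is max(24, 11) = 24.
Area = 24² = 576.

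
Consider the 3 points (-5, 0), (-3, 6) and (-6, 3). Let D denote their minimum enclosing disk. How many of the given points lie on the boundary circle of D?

Call the three points A, B, C in the order given.
Side lengths²: AB² = 40, AC² = 10, BC² = 18.
Since AB² = 40 ≥ 18 + 10 = 28, the angle opposite AB is not acute, so the smallest enclosing circle has AB as diameter.
Centre = midpoint of AB = (-4, 3), r² = 40/4 = 10.
The points at distance exactly r from the centre are (-5, 0), (-3, 6) — 2 points.

2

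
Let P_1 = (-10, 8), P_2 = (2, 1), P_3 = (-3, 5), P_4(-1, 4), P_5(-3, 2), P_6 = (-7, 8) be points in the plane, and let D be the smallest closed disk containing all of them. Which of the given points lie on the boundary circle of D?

The minimum enclosing circle of a finite set is fixed by two of the points (as a diameter) or three (as a circumcircle).
The farthest pair is P_1–P_2 with squared distance 193. The circle on this segment as diameter has centre (-4, 4.5) and r² = 193/4 = 48.25.
Check P_3: distance² to centre = 1.25 ≤ 48.25, so it lies inside.
All remaining points lie in this disk, and no smaller disk contains both endpoints, so this is the minimum enclosing circle.
The points at distance exactly r from the centre are P_1, P_2 — 2 points.

P_1, P_2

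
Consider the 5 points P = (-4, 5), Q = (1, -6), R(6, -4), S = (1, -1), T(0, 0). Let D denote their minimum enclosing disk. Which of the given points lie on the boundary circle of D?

The minimum enclosing circle of a finite set is fixed by two of the points (as a diameter) or three (as a circumcircle).
The farthest pair is P–R with squared distance 181. The circle on this segment as diameter has centre (1, 0.5) and r² = 181/4 = 45.25.
Check Q: distance² to centre = 42.25 ≤ 45.25, so it lies inside.
All remaining points lie in this disk, and no smaller disk contains both endpoints, so this is the minimum enclosing circle.
The points at distance exactly r from the centre are P, R — 2 points.

P, R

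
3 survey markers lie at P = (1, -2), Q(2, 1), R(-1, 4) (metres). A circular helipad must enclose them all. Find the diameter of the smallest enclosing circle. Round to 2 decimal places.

6.32

Side lengths²: PQ² = 10, PR² = 40, QR² = 18.
Since PR² = 40 ≥ 18 + 10 = 28, the angle opposite PR is not acute, so the smallest enclosing circle has PR as diameter.
Centre = midpoint of PR = (0, 1), r² = 40/4 = 10.
Diameter = 2r = 2√10 ≈ 6.32.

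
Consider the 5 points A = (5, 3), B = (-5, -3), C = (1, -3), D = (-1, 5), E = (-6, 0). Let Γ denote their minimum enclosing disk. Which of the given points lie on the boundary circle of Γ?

A, B, E

The minimum enclosing circle of a finite set is fixed by two of the points (as a diameter) or three (as a circumcircle).
The minimum enclosing circle is determined by three boundary points: A, B, E.
Their circumcentre is (-1/6, 5/18) with r² = 5525/162.
The farthest remaining point D is at distance² 3725/162 ≤ 5525/162.
The points at distance exactly r from the centre are A, B, E — 3 points.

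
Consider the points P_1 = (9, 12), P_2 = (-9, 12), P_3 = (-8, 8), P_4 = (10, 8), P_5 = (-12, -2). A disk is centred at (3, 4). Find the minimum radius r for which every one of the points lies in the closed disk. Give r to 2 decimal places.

The required radius is the distance from (3, 4) to the farthest point.
Squared distances: 100, 208, 137, 65, 261.
Maximum is 261, attained at P_5.
r = √261 ≈ 16.16.

16.16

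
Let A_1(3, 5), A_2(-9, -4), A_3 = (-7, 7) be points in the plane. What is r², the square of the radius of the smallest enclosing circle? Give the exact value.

Side lengths²: A_1A_2² = 225, A_1A_3² = 104, A_2A_3² = 125.
Since A_1A_2² = 225 < 125 + 104 = 229, the triangle is acute, so the smallest enclosing circle is the circumcircle.
Circumcentre = (-117/38, 23/38), r² = 40625/722.

40625/722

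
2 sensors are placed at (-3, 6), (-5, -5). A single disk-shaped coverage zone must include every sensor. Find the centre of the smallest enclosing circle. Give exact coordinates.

(-4, 0.5)

The smallest circle enclosing two points has them as diameter endpoints.
Centre = midpoint = (-4, 0.5); r² = |(-3, 6)−(-5, -5)|²/4 = 125/4 = 31.25.
Centre = (-4, 0.5).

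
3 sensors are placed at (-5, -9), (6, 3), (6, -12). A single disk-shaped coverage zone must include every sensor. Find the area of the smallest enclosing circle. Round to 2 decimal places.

Call the three points A, B, C in the order given.
Side lengths²: AB² = 265, AC² = 130, BC² = 225.
Since AB² = 265 < 225 + 130 = 355, the triangle is acute, so the smallest enclosing circle is the circumcircle.
Circumcentre = (47/22, -4.5), r² = 17225/242.
Area = π·r² = π·17225/242 ≈ 223.61.

223.61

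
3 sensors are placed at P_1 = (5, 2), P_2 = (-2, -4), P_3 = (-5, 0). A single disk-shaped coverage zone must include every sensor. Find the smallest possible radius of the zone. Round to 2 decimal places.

Side lengths²: P_1P_2² = 85, P_1P_3² = 104, P_2P_3² = 25.
Since P_1P_3² = 104 < 85 + 25 = 110, the triangle is acute, so the smallest enclosing circle is the circumcircle.
Circumcentre = (3/46, 31/46), r² = 27625/1058.
r = √(27625/1058) ≈ 5.11.

5.11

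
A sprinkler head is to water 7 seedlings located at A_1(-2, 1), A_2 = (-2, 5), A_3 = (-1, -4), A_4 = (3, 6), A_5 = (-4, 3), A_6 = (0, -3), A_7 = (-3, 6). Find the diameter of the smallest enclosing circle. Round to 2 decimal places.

A smallest enclosing disk is always determined by at most three of the input points on its boundary.
The minimum enclosing circle is determined by three boundary points: A_3, A_4, A_7.
Their circumcentre is (0, 1.4) with r² = 30.16.
The farthest remaining point A_6 is at distance² 19.36 ≤ 30.16.
Diameter = 2r = 2√(30.16) ≈ 10.98.

10.98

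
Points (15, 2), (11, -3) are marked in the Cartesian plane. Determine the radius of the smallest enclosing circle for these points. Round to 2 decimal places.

The smallest circle enclosing two points has them as diameter endpoints.
Centre = midpoint = (13, -0.5); r² = |(15, 2)−(11, -3)|²/4 = 41/4 = 10.25.
r = √(10.25) ≈ 3.20.

3.20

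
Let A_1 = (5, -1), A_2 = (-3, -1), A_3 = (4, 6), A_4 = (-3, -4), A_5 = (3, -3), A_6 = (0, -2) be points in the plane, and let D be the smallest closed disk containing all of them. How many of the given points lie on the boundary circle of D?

2

A smallest enclosing disk is always determined by at most three of the input points on its boundary.
The farthest pair is A_3–A_4 with squared distance 149. The circle on this segment as diameter has centre (0.5, 1) and r² = 149/4 = 37.25.
Check A_1: distance² to centre = 24.25 ≤ 37.25, so it lies inside.
All remaining points lie in this disk, and no smaller disk contains both endpoints, so this is the minimum enclosing circle.
The points at distance exactly r from the centre are A_3, A_4 — 2 points.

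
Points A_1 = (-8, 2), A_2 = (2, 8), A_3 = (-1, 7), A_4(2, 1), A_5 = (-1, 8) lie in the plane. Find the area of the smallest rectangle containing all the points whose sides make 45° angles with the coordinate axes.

88

In coordinates u = x + y, v = x − y the rectangle is axis-aligned; the map (x,y)→(u,v) scales areas by 2.
u-values: -6, 10, 6, 3, 7; range = 10 − (-6) = 16.
v-values: -10, -6, -8, 1, -9; range = 1 − (-10) = 11.
Area = (16 × 11) / 2 = 88.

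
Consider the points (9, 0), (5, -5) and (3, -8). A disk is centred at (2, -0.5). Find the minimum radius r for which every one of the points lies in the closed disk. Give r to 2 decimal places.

The required radius is the distance from (2, -0.5) to the farthest point.
Squared distances: 49.25, 29.25, 57.25.
Maximum is 57.25, attained at (3, -8).
r = √(57.25) ≈ 7.57.

7.57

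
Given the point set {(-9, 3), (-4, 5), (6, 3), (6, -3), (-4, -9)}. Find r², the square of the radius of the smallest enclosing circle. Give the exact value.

10309/144

The minimum enclosing circle of a finite set is fixed by two of the points (as a diameter) or three (as a circumcircle).
The minimum enclosing circle is determined by three boundary points: (-9, 3), (6, 3), (-4, -9).
Their circumcentre is (-1.5, -11/12) with r² = 10309/144.
The farthest remaining point (6, -3) is at distance² 8725/144 ≤ 10309/144.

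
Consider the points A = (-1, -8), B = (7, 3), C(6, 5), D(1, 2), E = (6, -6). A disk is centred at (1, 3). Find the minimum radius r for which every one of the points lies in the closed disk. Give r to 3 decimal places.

The required radius is the distance from (1, 3) to the farthest point.
Squared distances: 125, 36, 29, 1, 106.
Maximum is 125, attained at A.
r = √125 ≈ 11.180.

11.180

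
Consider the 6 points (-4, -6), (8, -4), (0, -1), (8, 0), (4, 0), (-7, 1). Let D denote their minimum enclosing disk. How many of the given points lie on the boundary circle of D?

2

By Welzl's lemma the MEC is supported by two points (diametrically opposite) or three points (on a circumcircle).
The farthest pair is (8, -4)–(-7, 1) with squared distance 250. The circle on this segment as diameter has centre (0.5, -1.5) and r² = 250/4 = 62.5.
Check (-4, -6): distance² to centre = 40.5 ≤ 62.5, so it lies inside.
All remaining points lie in this disk, and no smaller disk contains both endpoints, so this is the minimum enclosing circle.
The points at distance exactly r from the centre are (8, -4), (-7, 1) — 2 points.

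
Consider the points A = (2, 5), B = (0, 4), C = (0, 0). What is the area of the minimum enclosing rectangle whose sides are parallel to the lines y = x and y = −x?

14

In coordinates u = x + y, v = x − y the rectangle is axis-aligned; the map (x,y)→(u,v) scales areas by 2.
u-values: 7, 4, 0; range = 7 − 0 = 7.
v-values: -3, -4, 0; range = 0 − (-4) = 4.
Area = (7 × 4) / 2 = 14.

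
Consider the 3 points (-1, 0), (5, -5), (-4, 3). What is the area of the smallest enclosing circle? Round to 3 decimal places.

113.883

Call the three points A, B, C in the order given.
Side lengths²: AB² = 61, AC² = 18, BC² = 145.
Since BC² = 145 ≥ 61 + 18 = 79, the angle opposite BC is not acute, so the smallest enclosing circle has BC as diameter.
Centre = midpoint of BC = (0.5, -1), r² = 145/4 = 36.25.
Area = π·r² = π·36.25 ≈ 113.883.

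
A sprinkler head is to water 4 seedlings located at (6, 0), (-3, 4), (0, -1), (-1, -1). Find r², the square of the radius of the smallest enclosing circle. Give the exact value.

24.25

A smallest enclosing disk is always determined by at most three of the input points on its boundary.
The farthest pair is (6, 0)–(-3, 4) with squared distance 97. The circle on this segment as diameter has centre (1.5, 2) and r² = 97/4 = 24.25.
Check (0, -1): distance² to centre = 11.25 ≤ 24.25, so it lies inside.
All remaining points lie in this disk, and no smaller disk contains both endpoints, so this is the minimum enclosing circle.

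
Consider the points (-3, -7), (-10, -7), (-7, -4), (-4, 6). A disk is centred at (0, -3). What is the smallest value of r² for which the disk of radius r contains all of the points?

The required radius is the distance from (0, -3) to the farthest point.
Squared distances: 25, 116, 50, 97.
Maximum is 116, attained at (-10, -7).

116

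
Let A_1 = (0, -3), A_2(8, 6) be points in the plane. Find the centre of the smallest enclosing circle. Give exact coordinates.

(4, 1.5)

The smallest circle enclosing two points has them as diameter endpoints.
Centre = midpoint = (4, 1.5); r² = |A_1A_2|²/4 = 145/4 = 36.25.
Centre = (4, 1.5).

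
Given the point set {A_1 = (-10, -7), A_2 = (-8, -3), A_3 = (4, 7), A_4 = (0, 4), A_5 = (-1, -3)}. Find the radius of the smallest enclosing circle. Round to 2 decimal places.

A smallest enclosing disk is always determined by at most three of the input points on its boundary.
The farthest pair is A_1–A_3 with squared distance 392. The circle on this segment as diameter has centre (-3, 0) and r² = 392/4 = 98.
Check A_2: distance² to centre = 34 ≤ 98, so it lies inside.
All remaining points lie in this disk, and no smaller disk contains both endpoints, so this is the minimum enclosing circle.
r = √98 ≈ 9.90.

9.90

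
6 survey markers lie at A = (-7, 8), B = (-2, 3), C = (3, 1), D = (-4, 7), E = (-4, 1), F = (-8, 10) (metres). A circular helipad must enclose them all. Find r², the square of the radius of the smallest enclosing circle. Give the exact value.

By Welzl's lemma the MEC is supported by two points (diametrically opposite) or three points (on a circumcircle).
The farthest pair is C–F with squared distance 202. The circle on this segment as diameter has centre (-2.5, 5.5) and r² = 202/4 = 50.5.
Check A: distance² to centre = 26.5 ≤ 50.5, so it lies inside.
All remaining points lie in this disk, and no smaller disk contains both endpoints, so this is the minimum enclosing circle.

50.5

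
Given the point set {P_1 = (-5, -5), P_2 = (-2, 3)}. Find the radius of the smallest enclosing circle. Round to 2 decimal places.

The smallest circle enclosing two points has them as diameter endpoints.
Centre = midpoint = (-3.5, -1); r² = |P_1P_2|²/4 = 73/4 = 18.25.
r = √(18.25) ≈ 4.27.

4.27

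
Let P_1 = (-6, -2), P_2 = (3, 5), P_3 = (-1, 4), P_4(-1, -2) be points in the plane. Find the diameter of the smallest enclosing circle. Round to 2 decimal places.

11.40

A smallest enclosing disk is always determined by at most three of the input points on its boundary.
The farthest pair is P_1–P_2 with squared distance 130. The circle on this segment as diameter has centre (-1.5, 1.5) and r² = 130/4 = 32.5.
Check P_3: distance² to centre = 6.5 ≤ 32.5, so it lies inside.
All remaining points lie in this disk, and no smaller disk contains both endpoints, so this is the minimum enclosing circle.
Diameter = 2r = 2√(32.5) ≈ 11.40.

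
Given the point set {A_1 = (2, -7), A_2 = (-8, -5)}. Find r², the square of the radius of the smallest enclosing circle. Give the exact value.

The smallest circle enclosing two points has them as diameter endpoints.
Centre = midpoint = (-3, -6); r² = |A_1A_2|²/4 = 104/4 = 26.

26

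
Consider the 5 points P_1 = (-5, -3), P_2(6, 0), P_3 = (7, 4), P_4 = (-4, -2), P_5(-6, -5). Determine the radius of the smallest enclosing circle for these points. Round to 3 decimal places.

7.906

The farthest pair is P_3–P_5 with squared distance 250. The circle on this segment as diameter has centre (0.5, -0.5) and r² = 250/4 = 62.5.
Check P_1: distance² to centre = 36.5 ≤ 62.5, so it lies inside.
All remaining points lie in this disk, and no smaller disk contains both endpoints, so this is the minimum enclosing circle.
r = √(62.5) ≈ 7.906.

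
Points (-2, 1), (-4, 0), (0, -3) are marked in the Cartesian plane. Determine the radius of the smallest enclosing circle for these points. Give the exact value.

2.5

Call the three points A, B, C in the order given.
Side lengths²: AB² = 5, AC² = 20, BC² = 25.
Since BC² = 25 ≥ 20 + 5 = 25, the angle opposite BC is not acute, so the smallest enclosing circle has BC as diameter.
Centre = midpoint of BC = (-2, -1.5), r² = 25/4 = 6.25.
r = √(6.25) = 2.5.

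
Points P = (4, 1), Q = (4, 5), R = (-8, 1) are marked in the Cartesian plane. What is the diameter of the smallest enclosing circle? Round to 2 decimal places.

Side lengths²: PQ² = 16, PR² = 144, QR² = 160.
Since QR² = 160 ≥ 144 + 16 = 160, the angle opposite QR is not acute, so the smallest enclosing circle has QR as diameter.
Centre = midpoint of QR = (-2, 3), r² = 160/4 = 40.
Diameter = 2r = 2√40 ≈ 12.65.

12.65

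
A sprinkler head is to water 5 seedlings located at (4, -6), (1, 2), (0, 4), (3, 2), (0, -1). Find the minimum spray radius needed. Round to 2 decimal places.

5.39

A smallest enclosing disk is always determined by at most three of the input points on its boundary.
The farthest pair is (4, -6)–(0, 4) with squared distance 116. The circle on this segment as diameter has centre (2, -1) and r² = 116/4 = 29.
Check (1, 2): distance² to centre = 10 ≤ 29, so it lies inside.
All remaining points lie in this disk, and no smaller disk contains both endpoints, so this is the minimum enclosing circle.
r = √29 ≈ 5.39.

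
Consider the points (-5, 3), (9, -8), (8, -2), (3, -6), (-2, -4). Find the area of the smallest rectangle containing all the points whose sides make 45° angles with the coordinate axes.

In coordinates u = x + y, v = x − y the rectangle is axis-aligned; the map (x,y)→(u,v) scales areas by 2.
u-values: -2, 1, 6, -3, -6; range = 6 − (-6) = 12.
v-values: -8, 17, 10, 9, 2; range = 17 − (-8) = 25.
Area = (12 × 25) / 2 = 150.

150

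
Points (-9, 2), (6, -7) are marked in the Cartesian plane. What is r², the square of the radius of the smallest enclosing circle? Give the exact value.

76.5

The smallest circle enclosing two points has them as diameter endpoints.
Centre = midpoint = (-1.5, -2.5); r² = |(-9, 2)−(6, -7)|²/4 = 306/4 = 76.5.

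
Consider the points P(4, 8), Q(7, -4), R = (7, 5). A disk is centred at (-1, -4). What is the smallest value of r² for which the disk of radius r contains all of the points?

The required radius is the distance from (-1, -4) to the farthest point.
Squared distances: 169, 64, 145.
Maximum is 169, attained at P.

169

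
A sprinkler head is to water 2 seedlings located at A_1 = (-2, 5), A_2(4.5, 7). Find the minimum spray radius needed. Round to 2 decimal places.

3.40

The smallest circle enclosing two points has them as diameter endpoints.
Centre = midpoint = (1.25, 6); r² = |A_1A_2|²/4 = 46.25/4 = 11.5625.
r = √(11.5625) ≈ 3.40.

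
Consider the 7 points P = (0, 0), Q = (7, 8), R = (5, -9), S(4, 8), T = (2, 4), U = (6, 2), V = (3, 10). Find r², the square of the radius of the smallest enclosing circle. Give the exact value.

The farthest pair is R–V with squared distance 365. The circle on this segment as diameter has centre (4, 0.5) and r² = 365/4 = 91.25.
Check P: distance² to centre = 16.25 ≤ 91.25, so it lies inside.
All remaining points lie in this disk, and no smaller disk contains both endpoints, so this is the minimum enclosing circle.

91.25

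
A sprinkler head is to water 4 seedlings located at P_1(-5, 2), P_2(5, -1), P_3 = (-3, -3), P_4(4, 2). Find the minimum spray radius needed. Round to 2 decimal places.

By Welzl's lemma the MEC is supported by two points (diametrically opposite) or three points (on a circumcircle).
The farthest pair is P_1–P_2 with squared distance 109. The circle on this segment as diameter has centre (0, 0.5) and r² = 109/4 = 27.25.
Check P_3: distance² to centre = 21.25 ≤ 27.25, so it lies inside.
All remaining points lie in this disk, and no smaller disk contains both endpoints, so this is the minimum enclosing circle.
r = √(27.25) ≈ 5.22.

5.22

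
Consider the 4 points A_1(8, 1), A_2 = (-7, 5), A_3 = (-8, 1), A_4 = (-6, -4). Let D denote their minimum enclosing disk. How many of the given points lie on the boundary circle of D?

The minimum enclosing circle is determined by three boundary points: A_1, A_2, A_3.
Their circumcentre is (0, 1.125) with r² = 64.015625.
The farthest remaining point A_4 is at distance² 62.265625 ≤ 64.015625.
The points at distance exactly r from the centre are A_1, A_2, A_3 — 3 points.

3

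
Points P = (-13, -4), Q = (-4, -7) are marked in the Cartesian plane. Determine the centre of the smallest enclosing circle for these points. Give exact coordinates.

(-8.5, -5.5)

The smallest circle enclosing two points has them as diameter endpoints.
Centre = midpoint = (-8.5, -5.5); r² = |PQ|²/4 = 90/4 = 22.5.
Centre = (-8.5, -5.5).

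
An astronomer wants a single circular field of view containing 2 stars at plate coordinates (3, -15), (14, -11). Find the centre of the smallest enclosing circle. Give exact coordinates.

The smallest circle enclosing two points has them as diameter endpoints.
Centre = midpoint = (8.5, -13); r² = |(3, -15)−(14, -11)|²/4 = 137/4 = 34.25.
Centre = (8.5, -13).

(8.5, -13)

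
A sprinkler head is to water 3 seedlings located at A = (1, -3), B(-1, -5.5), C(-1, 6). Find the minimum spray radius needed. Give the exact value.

Side lengths²: AB² = 10.25, AC² = 85, BC² = 132.25.
Since BC² = 132.25 ≥ 85 + 10.25 = 95.25, the angle opposite BC is not acute, so the smallest enclosing circle has BC as diameter.
Centre = midpoint of BC = (-1, 0.25), r² = 132.25/4 = 33.0625.
r = √(33.0625) = 5.75.

5.75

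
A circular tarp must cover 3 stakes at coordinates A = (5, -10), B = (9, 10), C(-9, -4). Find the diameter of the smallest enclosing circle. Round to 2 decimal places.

23.30

Side lengths²: AB² = 416, AC² = 232, BC² = 520.
Since BC² = 520 < 416 + 232 = 648, the triangle is acute, so the smallest enclosing circle is the circumcircle.
Circumcentre = (28/19, 21/19), r² = 49010/361.
Diameter = 2r = 2√(49010/361) ≈ 23.30.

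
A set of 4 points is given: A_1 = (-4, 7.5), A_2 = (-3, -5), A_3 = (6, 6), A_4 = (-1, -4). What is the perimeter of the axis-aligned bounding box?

45

Width = max x − min x = 6 − (-4) = 10.
Height = max y − min y = 7.5 − (-5) = 12.5.
Perimeter = 2(10 + 12.5) = 45.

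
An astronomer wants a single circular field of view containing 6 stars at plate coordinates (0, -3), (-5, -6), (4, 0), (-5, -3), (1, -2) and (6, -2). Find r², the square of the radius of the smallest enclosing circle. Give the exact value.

34.25

The minimum enclosing circle of a finite set is fixed by two of the points (as a diameter) or three (as a circumcircle).
The farthest pair is (-5, -6)–(6, -2) with squared distance 137. The circle on this segment as diameter has centre (0.5, -4) and r² = 137/4 = 34.25.
Check (0, -3): distance² to centre = 1.25 ≤ 34.25, so it lies inside.
All remaining points lie in this disk, and no smaller disk contains both endpoints, so this is the minimum enclosing circle.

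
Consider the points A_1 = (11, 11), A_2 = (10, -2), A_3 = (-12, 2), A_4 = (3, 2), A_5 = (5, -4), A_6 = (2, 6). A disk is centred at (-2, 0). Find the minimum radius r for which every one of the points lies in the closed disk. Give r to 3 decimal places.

17.029

The required radius is the distance from (-2, 0) to the farthest point.
Squared distances: 290, 148, 104, 29, 65, 52.
Maximum is 290, attained at A_1.
r = √290 ≈ 17.029.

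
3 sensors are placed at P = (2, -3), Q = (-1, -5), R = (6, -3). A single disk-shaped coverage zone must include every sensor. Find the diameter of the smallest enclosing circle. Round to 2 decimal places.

7.28

Side lengths²: PQ² = 13, PR² = 16, QR² = 53.
Since QR² = 53 ≥ 16 + 13 = 29, the angle opposite QR is not acute, so the smallest enclosing circle has QR as diameter.
Centre = midpoint of QR = (2.5, -4), r² = 53/4 = 13.25.
Diameter = 2r = 2√(13.25) ≈ 7.28.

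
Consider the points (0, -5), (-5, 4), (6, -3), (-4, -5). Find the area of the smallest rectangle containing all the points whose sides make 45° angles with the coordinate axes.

108

In coordinates u = x + y, v = x − y the rectangle is axis-aligned; the map (x,y)→(u,v) scales areas by 2.
u-values: -5, -1, 3, -9; range = 3 − (-9) = 12.
v-values: 5, -9, 9, 1; range = 9 − (-9) = 18.
Area = (12 × 18) / 2 = 108.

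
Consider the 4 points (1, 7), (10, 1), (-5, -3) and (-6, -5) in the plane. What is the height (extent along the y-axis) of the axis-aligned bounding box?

12

max y = 7, min y = -5, so height = 12.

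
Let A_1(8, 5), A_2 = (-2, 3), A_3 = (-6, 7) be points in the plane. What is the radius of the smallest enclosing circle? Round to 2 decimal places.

7.07

Side lengths²: A_1A_2² = 104, A_1A_3² = 200, A_2A_3² = 32.
Since A_1A_3² = 200 ≥ 104 + 32 = 136, the angle opposite A_1A_3 is not acute, so the smallest enclosing circle has A_1A_3 as diameter.
Centre = midpoint of A_1A_3 = (1, 6), r² = 200/4 = 50.
r = √50 ≈ 7.07.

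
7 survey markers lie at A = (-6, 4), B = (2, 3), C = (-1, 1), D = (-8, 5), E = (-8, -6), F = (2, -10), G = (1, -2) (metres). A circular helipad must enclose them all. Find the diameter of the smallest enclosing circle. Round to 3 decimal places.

A smallest enclosing disk is always determined by at most three of the input points on its boundary.
The farthest pair is D–F with squared distance 325. The circle on this segment as diameter has centre (-3, -2.5) and r² = 325/4 = 81.25.
Check A: distance² to centre = 51.25 ≤ 81.25, so it lies inside.
All remaining points lie in this disk, and no smaller disk contains both endpoints, so this is the minimum enclosing circle.
Diameter = 2r = 2√(81.25) ≈ 18.028.

18.028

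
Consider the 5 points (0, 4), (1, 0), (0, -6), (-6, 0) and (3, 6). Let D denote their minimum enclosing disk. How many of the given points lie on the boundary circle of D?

3

A smallest enclosing disk is always determined by at most three of the input points on its boundary.
The minimum enclosing circle is determined by three boundary points: (0, -6), (-6, 0), (3, 6).
Their circumcentre is (0.3, 0.3) with r² = 39.78.
The farthest remaining point (0, 4) is at distance² 13.78 ≤ 39.78.
The points at distance exactly r from the centre are (0, -6), (-6, 0), (3, 6) — 3 points.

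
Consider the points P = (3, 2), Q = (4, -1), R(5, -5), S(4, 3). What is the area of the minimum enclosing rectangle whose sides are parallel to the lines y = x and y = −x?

In coordinates u = x + y, v = x − y the rectangle is axis-aligned; the map (x,y)→(u,v) scales areas by 2.
u-values: 5, 3, 0, 7; range = 7 − 0 = 7.
v-values: 1, 5, 10, 1; range = 10 − 1 = 9.
Area = (7 × 9) / 2 = 31.5.

31.5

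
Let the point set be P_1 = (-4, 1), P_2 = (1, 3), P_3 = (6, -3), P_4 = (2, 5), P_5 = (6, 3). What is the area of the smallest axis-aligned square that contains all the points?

100

The bounding box has width 10 and height 8.
An axis-aligned square enclosing the set must have side ≥ max(width, height).
So the minimum side is max(10, 8) = 10.
Area = 10² = 100.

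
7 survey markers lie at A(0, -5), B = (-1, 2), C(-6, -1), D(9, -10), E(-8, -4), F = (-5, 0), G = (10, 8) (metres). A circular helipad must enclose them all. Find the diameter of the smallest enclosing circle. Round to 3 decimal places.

The minimum enclosing circle of a finite set is fixed by two of the points (as a diameter) or three (as a circumcircle).
The minimum enclosing circle is determined by three boundary points: D, E, G.
Their circumcentre is (2.75, -0.625) with r² = 126.953125.
The farthest remaining point C is at distance² 76.703125 ≤ 126.953125.
Diameter = 2r = 2√(126.953125) ≈ 22.535.

22.535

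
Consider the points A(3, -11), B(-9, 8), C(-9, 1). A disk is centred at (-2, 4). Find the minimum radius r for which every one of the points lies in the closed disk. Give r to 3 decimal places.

The required radius is the distance from (-2, 4) to the farthest point.
Squared distances: 250, 65, 58.
Maximum is 250, attained at A.
r = √250 ≈ 15.811.

15.811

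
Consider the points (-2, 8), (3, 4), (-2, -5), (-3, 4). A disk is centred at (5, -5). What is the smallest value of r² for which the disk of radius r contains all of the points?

218

The required radius is the distance from (5, -5) to the farthest point.
Squared distances: 218, 85, 49, 145.
Maximum is 218, attained at (-2, 8).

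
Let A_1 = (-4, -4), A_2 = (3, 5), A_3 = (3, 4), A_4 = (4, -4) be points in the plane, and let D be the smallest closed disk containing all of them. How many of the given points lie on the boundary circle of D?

The minimum enclosing circle of a finite set is fixed by two of the points (as a diameter) or three (as a circumcircle).
The minimum enclosing circle is determined by three boundary points: A_1, A_2, A_4.
Their circumcentre is (0, 1/9) with r² = 2665/81.
The farthest remaining point A_3 is at distance² 1954/81 ≤ 2665/81.
The points at distance exactly r from the centre are A_1, A_2, A_4 — 3 points.

3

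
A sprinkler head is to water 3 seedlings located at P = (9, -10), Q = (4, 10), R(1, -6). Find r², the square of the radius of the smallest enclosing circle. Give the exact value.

Side lengths²: PQ² = 425, PR² = 80, QR² = 265.
Since PQ² = 425 ≥ 265 + 80 = 345, the angle opposite PQ is not acute, so the smallest enclosing circle has PQ as diameter.
Centre = midpoint of PQ = (6.5, 0), r² = 425/4 = 106.25.

106.25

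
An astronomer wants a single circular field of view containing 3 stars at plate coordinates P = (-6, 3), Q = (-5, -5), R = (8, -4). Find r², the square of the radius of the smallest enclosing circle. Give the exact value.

61.25

Side lengths²: PQ² = 65, PR² = 245, QR² = 170.
Since PR² = 245 ≥ 170 + 65 = 235, the angle opposite PR is not acute, so the smallest enclosing circle has PR as diameter.
Centre = midpoint of PR = (1, -0.5), r² = 245/4 = 61.25.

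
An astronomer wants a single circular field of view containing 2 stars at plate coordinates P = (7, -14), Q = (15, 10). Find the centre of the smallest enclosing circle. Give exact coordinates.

The smallest circle enclosing two points has them as diameter endpoints.
Centre = midpoint = (11, -2); r² = |PQ|²/4 = 640/4 = 160.
Centre = (11, -2).

(11, -2)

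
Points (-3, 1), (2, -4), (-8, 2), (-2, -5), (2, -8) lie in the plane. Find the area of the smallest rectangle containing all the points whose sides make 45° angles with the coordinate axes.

50

In coordinates u = x + y, v = x − y the rectangle is axis-aligned; the map (x,y)→(u,v) scales areas by 2.
u-values: -2, -2, -6, -7, -6; range = -2 − (-7) = 5.
v-values: -4, 6, -10, 3, 10; range = 10 − (-10) = 20.
Area = (5 × 20) / 2 = 50.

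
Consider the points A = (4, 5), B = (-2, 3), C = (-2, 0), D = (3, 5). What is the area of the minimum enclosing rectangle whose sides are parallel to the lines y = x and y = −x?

In coordinates u = x + y, v = x − y the rectangle is axis-aligned; the map (x,y)→(u,v) scales areas by 2.
u-values: 9, 1, -2, 8; range = 9 − (-2) = 11.
v-values: -1, -5, -2, -2; range = -1 − (-5) = 4.
Area = (11 × 4) / 2 = 22.

22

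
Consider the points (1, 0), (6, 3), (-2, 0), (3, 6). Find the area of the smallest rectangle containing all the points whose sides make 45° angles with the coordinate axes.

In coordinates u = x + y, v = x − y the rectangle is axis-aligned; the map (x,y)→(u,v) scales areas by 2.
u-values: 1, 9, -2, 9; range = 9 − (-2) = 11.
v-values: 1, 3, -2, -3; range = 3 − (-3) = 6.
Area = (11 × 6) / 2 = 33.

33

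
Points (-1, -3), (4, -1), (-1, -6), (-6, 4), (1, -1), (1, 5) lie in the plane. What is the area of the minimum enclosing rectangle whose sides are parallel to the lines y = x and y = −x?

In coordinates u = x + y, v = x − y the rectangle is axis-aligned; the map (x,y)→(u,v) scales areas by 2.
u-values: -4, 3, -7, -2, 0, 6; range = 6 − (-7) = 13.
v-values: 2, 5, 5, -10, 2, -4; range = 5 − (-10) = 15.
Area = (13 × 15) / 2 = 97.5.

97.5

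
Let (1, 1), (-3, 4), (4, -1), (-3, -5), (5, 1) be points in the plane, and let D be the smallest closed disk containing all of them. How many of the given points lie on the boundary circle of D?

3

The minimum enclosing circle is determined by three boundary points: (-3, 4), (-3, -5), (5, 1).
Their circumcentre is (-0.125, -0.5) with r² = 28.515625.
The farthest remaining point (4, -1) is at distance² 17.265625 ≤ 28.515625.
The points at distance exactly r from the centre are (-3, 4), (-3, -5), (5, 1) — 3 points.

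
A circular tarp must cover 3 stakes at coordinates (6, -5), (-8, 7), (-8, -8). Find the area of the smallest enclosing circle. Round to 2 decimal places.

279.30

Call the three points A, B, C in the order given.
Side lengths²: AB² = 340, AC² = 205, BC² = 225.
Since AB² = 340 < 225 + 205 = 430, the triangle is acute, so the smallest enclosing circle is the circumcircle.
Circumcentre = (-16/7, -0.5), r² = 17425/196.
Area = π·r² = π·17425/196 ≈ 279.30.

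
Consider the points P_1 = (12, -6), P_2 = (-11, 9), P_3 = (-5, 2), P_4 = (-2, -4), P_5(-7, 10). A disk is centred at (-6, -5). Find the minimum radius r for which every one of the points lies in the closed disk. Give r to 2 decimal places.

18.03

The required radius is the distance from (-6, -5) to the farthest point.
Squared distances: 325, 221, 50, 17, 226.
Maximum is 325, attained at P_1.
r = √325 ≈ 18.03.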